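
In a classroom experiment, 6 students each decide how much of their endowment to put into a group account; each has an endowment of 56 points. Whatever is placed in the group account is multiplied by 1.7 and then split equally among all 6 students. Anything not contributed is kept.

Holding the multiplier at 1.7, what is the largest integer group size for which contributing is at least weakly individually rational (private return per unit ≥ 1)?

1

Private return per unit is 1.7/(group size), which is ≥ 1 whenever the group size is ≤ 1.7.
The largest such integer is 1.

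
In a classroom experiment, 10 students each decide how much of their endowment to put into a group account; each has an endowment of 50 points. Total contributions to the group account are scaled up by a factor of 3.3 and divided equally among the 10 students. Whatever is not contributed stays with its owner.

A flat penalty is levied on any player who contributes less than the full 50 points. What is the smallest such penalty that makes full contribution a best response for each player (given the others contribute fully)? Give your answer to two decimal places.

Given the others contribute fully, the best deviation is to contribute 0 (any partial contribution still incurs the fine and gives up units whose private return 0.3300 is below 1).
Deviating from 50 to 0 saves 50 points but forfeits the deviator's share of the drop in the group account: 3.3/10 × 50 = 16.50.
So the deviation gain is 50 − 16.50 = 33.50, and the fine must be at least 33.50 points to wipe it out.

33.50 points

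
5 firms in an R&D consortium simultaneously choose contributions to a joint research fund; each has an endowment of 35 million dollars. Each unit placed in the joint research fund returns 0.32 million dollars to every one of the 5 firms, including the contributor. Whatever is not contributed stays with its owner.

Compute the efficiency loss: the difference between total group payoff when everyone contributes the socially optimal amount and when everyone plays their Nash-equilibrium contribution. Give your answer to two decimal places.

105.00 million dollars

The private return per contributed unit is 0.32 < 1, so contributing 0 is dominant for every player. At the Nash equilibrium everyone keeps their 35, and the group total is 5 × 35 = 175.
Each contributed unit returns 1.600 to the group as a whole (0.32 to each of 5 players), which exceeds 1, so the social optimum is full contribution: group total = 1.600 × 175 = 280.00.
Efficiency loss = 280.00 − 175 = 105.00.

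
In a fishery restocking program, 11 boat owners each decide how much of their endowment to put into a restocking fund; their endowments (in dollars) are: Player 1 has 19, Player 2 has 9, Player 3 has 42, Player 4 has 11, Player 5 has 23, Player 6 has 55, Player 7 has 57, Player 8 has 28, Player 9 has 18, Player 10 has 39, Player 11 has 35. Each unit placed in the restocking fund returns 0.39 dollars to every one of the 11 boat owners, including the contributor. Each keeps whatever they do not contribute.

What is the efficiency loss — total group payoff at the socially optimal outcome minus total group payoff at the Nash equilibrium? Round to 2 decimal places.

1105.44 dollars

The private return per contributed unit is 0.39 < 1 for everyone, so the Nash equilibrium is zero contribution and the group total is Σ E_j = 19 + 9 + 42 + 11 + 23 + 55 + 57 + 28 + 18 + 39 + 35 = 336.
Each contributed unit returns 4.290 to the group, so the social optimum is full contribution by everyone: group total = 4.290 × 336 = 1441.44.
Efficiency loss = (4.290 − 1) × 336 = 1105.44.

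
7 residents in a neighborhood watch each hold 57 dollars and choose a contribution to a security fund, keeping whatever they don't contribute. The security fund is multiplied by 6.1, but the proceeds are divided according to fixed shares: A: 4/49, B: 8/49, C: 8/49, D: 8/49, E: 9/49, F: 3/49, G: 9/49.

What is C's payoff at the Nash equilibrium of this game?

Each unit j contributes comes back to j as 6.1 × (j's share), so j prefers to contribute only if that share exceeds 1/6.1 = 0.1639; otherwise keeping the unit dominates.
The shares above 0.1639 belong to E and G, contributing 57 each; the remaining 5 contribute 0. Total contributed: 114.
C keeps 57 and receives 6.1 × 114 × 8/49 = 113.53 from the security fund, for a payoff of 170.53.

170.53 dollars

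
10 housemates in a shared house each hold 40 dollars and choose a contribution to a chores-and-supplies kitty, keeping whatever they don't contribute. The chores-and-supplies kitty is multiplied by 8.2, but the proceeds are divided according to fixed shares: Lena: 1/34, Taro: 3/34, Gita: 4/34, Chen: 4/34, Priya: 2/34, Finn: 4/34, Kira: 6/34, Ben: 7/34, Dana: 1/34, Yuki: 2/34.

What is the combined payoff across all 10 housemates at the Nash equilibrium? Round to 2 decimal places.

976.00 dollars

A player with share s gets back 8.2·s per unit contributed, so full contribution is dominant for anyone with s > 1/8.2 = 0.1220 and zero contribution is dominant for anyone below.
Kira and Ben clear that bar, contributing 40 each; the remaining 8 contribute 0. Total contributed: 80.
The chores-and-supplies kitty pays out 8.2 × 80 = 656.00 in total (split across the unequal shares, but the aggregate is all that matters for the group sum).
The 8 free-riders keep 40 each, adding 320. Group total = 320 + 656.00 = 976.00.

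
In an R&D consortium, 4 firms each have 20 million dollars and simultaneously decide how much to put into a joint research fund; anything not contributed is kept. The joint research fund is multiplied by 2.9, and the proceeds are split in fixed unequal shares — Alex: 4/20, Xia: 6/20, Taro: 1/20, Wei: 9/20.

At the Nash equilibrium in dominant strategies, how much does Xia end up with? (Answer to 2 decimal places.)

37.40 million dollars

For player j, contributing a unit is worthwhile iff 2.9 × (j's share) ≥ 1, i.e. iff j's share is at least 0.3448.
Only Wei (9/20) clears that bar, contributing 20; the remaining 3 contribute 0. Total contributed: 20.
Xia keeps 20 and receives 2.9 × 20 × 6/20 = 17.40 from the joint research fund, for a payoff of 37.40.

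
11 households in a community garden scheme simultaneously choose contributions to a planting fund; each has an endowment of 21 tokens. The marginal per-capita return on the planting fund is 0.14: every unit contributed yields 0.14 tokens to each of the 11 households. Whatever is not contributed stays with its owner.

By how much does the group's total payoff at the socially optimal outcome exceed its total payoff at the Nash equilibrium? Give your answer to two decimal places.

The private return per contributed unit is 0.14 < 1, so contributing 0 is dominant for every player. At the Nash equilibrium everyone keeps their 21, and the group total is 11 × 21 = 231.
Each contributed unit returns 1.540 to the group as a whole (0.14 to each of 11 players), which exceeds 1, so the social optimum is full contribution: group total = 1.540 × 231 = 355.74.
Efficiency loss = 355.74 − 231 = 124.74.

124.74 tokens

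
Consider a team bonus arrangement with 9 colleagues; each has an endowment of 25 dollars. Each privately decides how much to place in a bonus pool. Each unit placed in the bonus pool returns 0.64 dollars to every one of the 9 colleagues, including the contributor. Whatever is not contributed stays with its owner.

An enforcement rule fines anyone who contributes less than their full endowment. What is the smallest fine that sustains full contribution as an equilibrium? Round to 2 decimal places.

9.00 dollars

Given the others contribute fully, the best deviation is to contribute 0 (any partial contribution still incurs the fine and gives up units whose private return 0.64 is below 1).
Deviating from 25 to 0 saves 25 dollars but forfeits the deviator's share of the drop in the bonus pool: 0.64 × 25 = 16.00.
So the deviation gain is 25 − 16.00 = 9.00, and the fine must be at least 9.00 dollars to wipe it out.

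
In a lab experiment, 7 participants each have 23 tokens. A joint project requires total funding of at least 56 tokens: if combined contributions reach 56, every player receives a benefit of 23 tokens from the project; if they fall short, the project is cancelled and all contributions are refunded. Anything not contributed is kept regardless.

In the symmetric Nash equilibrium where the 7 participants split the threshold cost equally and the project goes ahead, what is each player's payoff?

Equal share of the threshold: 56/7 = 8.
At this profile no one gains by cutting their contribution: any cut drops the total below 56, the project is cancelled, contributions are refunded, and the deviator ends with 23, which is less than 23 − 8 + 23 = 38. Contributing more than 8 just wastes the excess. So contributing exactly 8 is a best response.
Each player's payoff: 23 − 8 + 23 = 38.

38 tokens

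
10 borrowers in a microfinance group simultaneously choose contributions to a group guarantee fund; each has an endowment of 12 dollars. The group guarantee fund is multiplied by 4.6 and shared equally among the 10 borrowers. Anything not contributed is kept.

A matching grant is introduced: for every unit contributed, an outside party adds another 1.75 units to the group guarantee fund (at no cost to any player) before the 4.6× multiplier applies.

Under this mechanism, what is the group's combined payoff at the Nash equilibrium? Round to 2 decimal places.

The effective private return per unit is now 4.6 × 2.75 / 10 = 1.2650 > 1, so every player's dominant strategy flips to full contribution.
At the Nash equilibrium everyone contributes 12. Group total payoff = 4.6 × 2.75 × 120 = 1518.00.

1518.00 dollars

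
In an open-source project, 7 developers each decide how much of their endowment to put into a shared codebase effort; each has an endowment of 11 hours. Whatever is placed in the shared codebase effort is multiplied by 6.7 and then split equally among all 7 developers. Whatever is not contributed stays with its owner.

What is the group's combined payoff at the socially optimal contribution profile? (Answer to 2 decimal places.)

Each contributed unit returns 6.700 to the group as a whole (0.9571 to each of 7 players), which exceeds 1, so the social optimum is full contribution: group total = 6.700 × 77 = 515.90.

515.90 hours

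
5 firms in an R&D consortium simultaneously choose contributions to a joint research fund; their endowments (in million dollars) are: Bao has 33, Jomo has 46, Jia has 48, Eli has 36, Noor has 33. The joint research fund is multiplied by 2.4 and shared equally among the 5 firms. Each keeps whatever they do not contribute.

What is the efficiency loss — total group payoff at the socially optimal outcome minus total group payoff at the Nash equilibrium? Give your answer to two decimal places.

The private return per contributed unit is 2.4/5 = 0.4800 < 1 for every player regardless of endowment, so the Nash equilibrium is zero contribution and the group total is Σ E_j = 33 + 46 + 48 + 36 + 33 = 196.
Each contributed unit returns 2.400 to the group, so the social optimum is full contribution by everyone: group total = 2.400 × 196 = 470.40.
Efficiency loss = (2.400 − 1) × 196 = 274.40.

274.40 million dollars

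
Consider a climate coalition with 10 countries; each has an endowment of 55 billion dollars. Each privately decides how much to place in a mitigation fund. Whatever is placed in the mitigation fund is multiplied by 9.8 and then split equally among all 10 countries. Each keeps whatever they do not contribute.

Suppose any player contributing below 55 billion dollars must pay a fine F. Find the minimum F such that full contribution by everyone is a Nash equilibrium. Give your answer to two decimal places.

Given the others contribute fully, the best deviation is to contribute 0 (any partial contribution still incurs the fine and gives up units whose private return 0.9800 is below 1).
Deviating from 55 to 0 saves 55 billion dollars but forfeits the deviator's share of the drop in the mitigation fund: 9.8/10 × 55 = 53.90.
So the deviation gain is 55 − 53.90 = 1.10, and the fine must be at least 1.10 billion dollars to wipe it out.

1.10 billion dollars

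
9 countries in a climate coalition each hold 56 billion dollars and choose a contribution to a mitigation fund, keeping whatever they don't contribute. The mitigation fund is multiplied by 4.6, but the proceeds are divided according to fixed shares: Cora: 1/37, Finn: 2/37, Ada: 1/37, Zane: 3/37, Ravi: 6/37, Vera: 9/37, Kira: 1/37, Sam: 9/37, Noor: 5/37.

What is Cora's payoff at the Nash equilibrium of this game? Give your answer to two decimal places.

69.92 billion dollars

For player j, contributing a unit is worthwhile iff 4.6 × (j's share) ≥ 1, i.e. iff j's share is at least 0.2174.
Vera and Sam are above the threshold, contributing 56 each; the remaining 7 contribute 0. Total contributed: 112.
Cora keeps 56 and receives 4.6 × 112 × 1/37 = 13.92 from the mitigation fund, for a payoff of 69.92.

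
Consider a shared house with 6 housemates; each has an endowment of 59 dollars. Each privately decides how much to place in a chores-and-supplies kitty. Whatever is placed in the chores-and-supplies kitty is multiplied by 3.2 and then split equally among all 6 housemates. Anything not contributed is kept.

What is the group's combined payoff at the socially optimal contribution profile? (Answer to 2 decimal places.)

1132.80 dollars

Each contributed unit returns 3.200 to the group as a whole (0.5333 to each of 6 players), which exceeds 1, so the social optimum is full contribution: group total = 3.200 × 354 = 1132.80.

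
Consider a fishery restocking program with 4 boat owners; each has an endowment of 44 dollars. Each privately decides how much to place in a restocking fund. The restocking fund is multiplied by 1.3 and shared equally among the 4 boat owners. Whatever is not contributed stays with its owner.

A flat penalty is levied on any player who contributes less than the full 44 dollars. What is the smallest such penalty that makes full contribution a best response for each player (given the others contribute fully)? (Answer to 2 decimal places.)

Given the others contribute fully, the best deviation is to contribute 0 (any partial contribution still incurs the fine and gives up units whose private return 0.3250 is below 1).
Deviating from 44 to 0 saves 44 dollars but forfeits the deviator's share of the drop in the restocking fund: 1.3/4 × 44 = 14.30.
So the deviation gain is 44 − 14.30 = 29.70, and the fine must be at least 29.70 dollars to wipe it out.

29.70 dollars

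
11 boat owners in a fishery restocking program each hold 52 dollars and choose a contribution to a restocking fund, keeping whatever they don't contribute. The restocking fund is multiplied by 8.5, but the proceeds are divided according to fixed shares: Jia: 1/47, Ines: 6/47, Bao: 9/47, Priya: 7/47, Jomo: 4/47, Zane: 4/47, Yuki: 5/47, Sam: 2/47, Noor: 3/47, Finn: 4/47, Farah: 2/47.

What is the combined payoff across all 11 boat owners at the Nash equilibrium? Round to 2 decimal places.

1742.00 dollars

A player with share s gets back 8.5·s per unit contributed, so full contribution is dominant for anyone with s > 1/8.5 = 0.1176 and zero contribution is dominant for anyone below.
Ines, Bao and Priya are above the threshold, contributing 52 each; the remaining 8 contribute 0. Total contributed: 156.
The restocking fund pays out 8.5 × 156 = 1326.00 in total (split across the unequal shares, but the aggregate is all that matters for the group sum).
The 8 free-riders keep 52 each, adding 416. Group total = 416 + 1326.00 = 1742.00.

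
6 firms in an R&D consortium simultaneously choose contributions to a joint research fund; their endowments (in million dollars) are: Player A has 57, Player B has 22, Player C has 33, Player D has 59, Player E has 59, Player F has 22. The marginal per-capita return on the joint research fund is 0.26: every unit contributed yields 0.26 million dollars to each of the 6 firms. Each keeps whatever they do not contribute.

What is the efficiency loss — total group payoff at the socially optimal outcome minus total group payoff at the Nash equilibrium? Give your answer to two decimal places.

The private return per contributed unit is 0.26 < 1 for everyone, so the Nash equilibrium is zero contribution and the group total is Σ E_j = 57 + 22 + 33 + 59 + 59 + 22 = 252.
Each contributed unit returns 1.560 to the group, so the social optimum is full contribution by everyone: group total = 1.560 × 252 = 393.12.
Efficiency loss = (1.560 − 1) × 252 = 141.12.

141.12 million dollars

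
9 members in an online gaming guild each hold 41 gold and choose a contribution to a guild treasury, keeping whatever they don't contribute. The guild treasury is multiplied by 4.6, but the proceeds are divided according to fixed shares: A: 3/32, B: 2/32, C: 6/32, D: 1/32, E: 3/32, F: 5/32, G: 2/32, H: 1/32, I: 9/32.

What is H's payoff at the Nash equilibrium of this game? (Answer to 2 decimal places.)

For player j, contributing a unit is worthwhile iff 4.6 × (j's share) ≥ 1, i.e. iff j's share is at least 0.2174.
Only I (9/32) clears that bar, contributing 41; the remaining 8 contribute 0. Total contributed: 41.
H keeps 41 and receives 4.6 × 41 × 1/32 = 5.89 from the guild treasury, for a payoff of 46.89.

46.89 gold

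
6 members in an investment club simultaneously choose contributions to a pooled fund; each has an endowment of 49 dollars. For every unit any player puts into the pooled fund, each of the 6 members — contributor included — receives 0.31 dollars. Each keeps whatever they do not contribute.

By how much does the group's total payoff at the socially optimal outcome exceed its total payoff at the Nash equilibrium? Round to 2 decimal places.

252.84 dollars

The private return per contributed unit is 0.31 < 1, so contributing 0 is dominant for every player. At the Nash equilibrium everyone keeps their 49, and the group total is 6 × 49 = 294.
Each contributed unit returns 1.860 to the group as a whole (0.31 to each of 6 players), which exceeds 1, so the social optimum is full contribution: group total = 1.860 × 294 = 546.84.
Efficiency loss = 546.84 − 294 = 252.84.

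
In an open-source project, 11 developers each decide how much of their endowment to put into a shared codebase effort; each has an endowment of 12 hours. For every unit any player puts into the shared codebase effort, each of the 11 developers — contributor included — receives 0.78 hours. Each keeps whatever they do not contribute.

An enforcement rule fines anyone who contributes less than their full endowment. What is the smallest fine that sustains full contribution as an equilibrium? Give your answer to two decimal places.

Given the others contribute fully, the best deviation is to contribute 0 (any partial contribution still incurs the fine and gives up units whose private return 0.78 is below 1).
Deviating from 12 to 0 saves 12 hours but forfeits the deviator's share of the drop in the shared codebase effort: 0.78 × 12 = 9.36.
So the deviation gain is 12 − 9.36 = 2.64, and the fine must be at least 2.64 hours to wipe it out.

2.64 hours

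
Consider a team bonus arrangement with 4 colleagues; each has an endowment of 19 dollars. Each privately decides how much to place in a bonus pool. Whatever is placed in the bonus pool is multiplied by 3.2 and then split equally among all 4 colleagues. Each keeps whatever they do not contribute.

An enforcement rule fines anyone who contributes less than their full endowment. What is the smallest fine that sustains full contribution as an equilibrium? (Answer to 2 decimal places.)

3.80 dollars

Given the others contribute fully, the best deviation is to contribute 0 (any partial contribution still incurs the fine and gives up units whose private return 0.8000 is below 1).
Deviating from 19 to 0 saves 19 dollars but forfeits the deviator's share of the drop in the bonus pool: 3.2/4 × 19 = 15.20.
So the deviation gain is 19 − 15.20 = 3.80, and the fine must be at least 3.80 dollars to wipe it out.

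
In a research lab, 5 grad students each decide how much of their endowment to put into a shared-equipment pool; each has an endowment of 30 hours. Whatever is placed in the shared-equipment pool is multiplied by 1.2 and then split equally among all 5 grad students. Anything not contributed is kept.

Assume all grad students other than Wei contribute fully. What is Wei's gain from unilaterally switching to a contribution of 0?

Switching from a contribution of 30 to 0 lets Wei keep an extra 30 hours, but lowers the shared-equipment pool by 30, which costs Wei their own share of that drop: 1.2/5 × 30 = 7.20.
Net gain = 30 − 7.20 = 22.80. The private return per contributed unit (0.2400) is below 1, so free-riding is indeed the best response regardless of what the others do.

22.80 hours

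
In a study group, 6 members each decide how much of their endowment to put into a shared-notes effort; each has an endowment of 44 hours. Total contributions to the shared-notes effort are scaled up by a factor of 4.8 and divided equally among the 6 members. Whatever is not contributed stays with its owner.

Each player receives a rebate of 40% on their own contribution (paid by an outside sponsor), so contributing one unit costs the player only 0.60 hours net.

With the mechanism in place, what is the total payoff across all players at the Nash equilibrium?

1372.80 hours

Under the mechanism each unit contributed yields (4.8/6) / 0.60 = 1.3333 back to its contributor per unit of net cost, which exceeds 1, making full contribution the dominant choice for everyone.
At the Nash equilibrium everyone contributes 44. Group total payoff = 6 × (44 × 0.40 + 4.8 × 44) = 1372.80.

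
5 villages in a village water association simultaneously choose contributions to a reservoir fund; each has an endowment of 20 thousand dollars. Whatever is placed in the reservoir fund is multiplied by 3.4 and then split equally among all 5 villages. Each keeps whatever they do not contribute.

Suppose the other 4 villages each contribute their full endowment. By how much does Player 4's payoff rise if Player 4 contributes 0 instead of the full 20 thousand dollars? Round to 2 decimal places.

6.40 thousand dollars

Switching from a contribution of 20 to 0 lets Player 4 keep an extra 20 thousand dollars, but lowers the reservoir fund by 20, which costs Player 4 their own share of that drop: 3.4/5 × 20 = 13.60.
Net gain = 20 − 13.60 = 6.40. The private return per contributed unit (0.6800) is below 1, so free-riding is indeed the best response regardless of what the others do.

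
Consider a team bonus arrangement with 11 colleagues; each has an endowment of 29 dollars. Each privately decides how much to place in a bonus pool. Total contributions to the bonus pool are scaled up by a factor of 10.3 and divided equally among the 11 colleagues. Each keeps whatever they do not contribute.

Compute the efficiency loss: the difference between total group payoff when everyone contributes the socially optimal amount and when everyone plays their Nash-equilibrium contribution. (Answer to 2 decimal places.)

Each contributed unit returns 10.3/11 = 0.9364 to its contributor — below 1 — so contributing 0 is dominant for every player. At the Nash equilibrium everyone keeps their 29, and the group total is 11 × 29 = 319.
Each contributed unit returns 10.300 to the group as a whole (0.9364 to each of 11 players), which exceeds 1, so the social optimum is full contribution: group total = 10.300 × 319 = 3285.70.
Efficiency loss = 3285.70 − 319 = 2966.70.

2966.70 dollars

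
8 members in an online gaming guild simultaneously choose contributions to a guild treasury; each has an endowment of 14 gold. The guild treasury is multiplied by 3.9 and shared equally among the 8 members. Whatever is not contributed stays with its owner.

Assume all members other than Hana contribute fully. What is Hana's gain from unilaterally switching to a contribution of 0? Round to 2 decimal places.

Switching from a contribution of 14 to 0 lets Hana keep an extra 14 gold, but lowers the guild treasury by 14, which costs Hana their own share of that drop: 3.9/8 × 14 = 6.82.
Net gain = 14 − 6.82 = 7.18. The private return per contributed unit (0.4875) is below 1, so free-riding is indeed the best response regardless of what the others do.

7.18 gold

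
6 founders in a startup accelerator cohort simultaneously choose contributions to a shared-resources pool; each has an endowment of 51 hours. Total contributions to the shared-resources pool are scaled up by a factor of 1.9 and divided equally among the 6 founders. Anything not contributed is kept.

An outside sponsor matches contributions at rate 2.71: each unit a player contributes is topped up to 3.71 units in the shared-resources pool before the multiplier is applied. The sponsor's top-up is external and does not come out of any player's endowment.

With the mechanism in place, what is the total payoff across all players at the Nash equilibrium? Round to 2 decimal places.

The effective private return per unit is now 1.9 × 3.71 / 6 = 1.1748 > 1, so every player's dominant strategy flips to full contribution.
So the Nash equilibrium is full contribution by all 6; the group earns 1.9 × 3.71 × 306 = 2156.99.

2156.99 hours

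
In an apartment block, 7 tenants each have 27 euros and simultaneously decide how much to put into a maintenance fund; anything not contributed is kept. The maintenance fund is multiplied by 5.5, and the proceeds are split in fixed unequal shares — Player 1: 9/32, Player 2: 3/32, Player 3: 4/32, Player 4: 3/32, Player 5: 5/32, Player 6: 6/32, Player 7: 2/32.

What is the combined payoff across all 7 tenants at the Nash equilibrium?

Player j's private return per contributed unit is 5.5 × (j's share). Contributing is weakly dominant for j when that share is at least 1/5.5 = 0.1818, and contributing 0 is dominant otherwise.
Player 1 and Player 6 are above the threshold, contributing 27 each; the remaining 5 contribute 0. Total contributed: 54.
The maintenance fund pays out 5.5 × 54 = 297.00 in total (split across the unequal shares, but the aggregate is all that matters for the group sum).
The 5 free-riders keep 27 each, adding 135. Group total = 135 + 297.00 = 432.00.

432.00 euros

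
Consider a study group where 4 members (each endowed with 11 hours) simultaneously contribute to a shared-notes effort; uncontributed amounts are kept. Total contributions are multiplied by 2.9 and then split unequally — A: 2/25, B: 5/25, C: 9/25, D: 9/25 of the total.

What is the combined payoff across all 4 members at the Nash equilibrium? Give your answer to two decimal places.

85.80 hours

Each unit j contributes comes back to j as 2.9 × (j's share), so j prefers to contribute only if that share exceeds 1/2.9 = 0.3448; otherwise keeping the unit dominates.
C and D clear that bar, contributing 11 each; the remaining 2 contribute 0. Total contributed: 22.
The shared-notes effort pays out 2.9 × 22 = 63.80 in total (split across the unequal shares, but the aggregate is all that matters for the group sum).
The 2 free-riders keep 11 each, adding 22. Group total = 22 + 63.80 = 85.80.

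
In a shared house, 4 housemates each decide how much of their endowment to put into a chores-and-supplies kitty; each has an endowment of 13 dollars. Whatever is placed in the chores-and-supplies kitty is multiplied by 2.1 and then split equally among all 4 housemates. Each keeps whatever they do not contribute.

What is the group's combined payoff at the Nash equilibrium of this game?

Each contributed unit returns 2.1/4 = 0.5250 to its contributor — below 1 — so contributing 0 is dominant for every player. At the Nash equilibrium everyone keeps their 13, and the group total is 4 × 13 = 52.

52.00 dollars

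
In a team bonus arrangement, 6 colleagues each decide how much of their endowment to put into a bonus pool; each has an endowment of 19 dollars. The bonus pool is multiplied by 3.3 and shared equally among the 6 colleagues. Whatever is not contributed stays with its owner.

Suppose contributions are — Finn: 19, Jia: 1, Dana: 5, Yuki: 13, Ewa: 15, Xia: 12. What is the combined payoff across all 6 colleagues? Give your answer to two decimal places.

Total contributed: 19 + 1 + 5 + 13 + 15 + 12 = 65; total kept: 6 × 19 − 65 = 49.
The bonus pool pays out 3.3 × 65 = 214.50 in aggregate.
Group total = 49 + 214.50 = 263.50.

263.50 dollars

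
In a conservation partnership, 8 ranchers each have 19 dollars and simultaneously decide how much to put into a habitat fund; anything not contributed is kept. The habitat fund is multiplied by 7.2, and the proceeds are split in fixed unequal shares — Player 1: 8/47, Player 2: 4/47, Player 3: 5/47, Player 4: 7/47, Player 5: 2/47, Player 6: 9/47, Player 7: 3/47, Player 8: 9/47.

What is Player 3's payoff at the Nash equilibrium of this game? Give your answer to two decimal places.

77.21 dollars

A player with share s gets back 7.2·s per unit contributed, so full contribution is dominant for anyone with s > 1/7.2 = 0.1389 and zero contribution is dominant for anyone below.
Player 1, Player 4, Player 6 and Player 8 are above the threshold, contributing 19 each; the remaining 4 contribute 0. Total contributed: 76.
Player 3 keeps 19 and receives 7.2 × 76 × 5/47 = 58.21 from the habitat fund, for a payoff of 77.21.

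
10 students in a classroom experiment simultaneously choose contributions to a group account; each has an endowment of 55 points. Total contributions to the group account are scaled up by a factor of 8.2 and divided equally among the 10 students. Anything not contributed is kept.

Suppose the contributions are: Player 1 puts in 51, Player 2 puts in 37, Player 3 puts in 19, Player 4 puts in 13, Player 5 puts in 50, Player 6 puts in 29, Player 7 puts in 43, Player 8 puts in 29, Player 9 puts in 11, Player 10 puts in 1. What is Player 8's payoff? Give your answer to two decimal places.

Total contributed: 51 + 37 + 19 + 13 + 50 + 29 + 43 + 29 + 11 + 1 = 283.
Each receives 8.2 × 283 / 10 = 232.06 from the group account.
Player 8 keeps 55 − 29 = 26, so Player 8's payoff is 26 + 232.06 = 258.06.

258.06 points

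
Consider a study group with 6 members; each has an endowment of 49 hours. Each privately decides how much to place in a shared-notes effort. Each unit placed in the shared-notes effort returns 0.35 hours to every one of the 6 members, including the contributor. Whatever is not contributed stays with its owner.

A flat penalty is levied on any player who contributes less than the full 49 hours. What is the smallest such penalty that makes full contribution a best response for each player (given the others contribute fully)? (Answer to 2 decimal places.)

Given the others contribute fully, the best deviation is to contribute 0 (any partial contribution still incurs the fine and gives up units whose private return 0.35 is below 1).
Deviating from 49 to 0 saves 49 hours but forfeits the deviator's share of the drop in the shared-notes effort: 0.35 × 49 = 17.15.
So the deviation gain is 49 − 17.15 = 31.85, and the fine must be at least 31.85 hours to wipe it out.

31.85 hours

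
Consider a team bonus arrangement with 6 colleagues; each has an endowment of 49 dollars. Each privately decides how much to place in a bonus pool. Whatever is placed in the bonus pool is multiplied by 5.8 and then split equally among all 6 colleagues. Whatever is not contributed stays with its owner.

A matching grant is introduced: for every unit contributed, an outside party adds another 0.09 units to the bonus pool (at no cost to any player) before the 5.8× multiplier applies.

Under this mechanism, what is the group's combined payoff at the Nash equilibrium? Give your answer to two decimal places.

1858.67 dollars

Under the mechanism each unit contributed yields 5.8 × 1.09 / 6 = 1.0537 back to its contributor per unit of net cost, which exceeds 1, making full contribution the dominant choice for everyone.
At the Nash equilibrium everyone contributes 49. Group total payoff = 5.8 × 1.09 × 294 = 1858.67.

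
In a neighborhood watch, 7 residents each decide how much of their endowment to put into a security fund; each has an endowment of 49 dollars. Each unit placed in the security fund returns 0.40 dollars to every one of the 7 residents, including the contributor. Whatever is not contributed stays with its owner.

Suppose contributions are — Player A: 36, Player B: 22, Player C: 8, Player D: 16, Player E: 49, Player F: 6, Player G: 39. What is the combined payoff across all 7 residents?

Total contributed: 36 + 22 + 8 + 16 + 49 + 6 + 39 = 176; total kept: 7 × 49 − 176 = 167.
The security fund pays out 0.40 × 7 × 176 = 492.80 in aggregate.
Group total = 167 + 492.80 = 659.80.

659.80 dollars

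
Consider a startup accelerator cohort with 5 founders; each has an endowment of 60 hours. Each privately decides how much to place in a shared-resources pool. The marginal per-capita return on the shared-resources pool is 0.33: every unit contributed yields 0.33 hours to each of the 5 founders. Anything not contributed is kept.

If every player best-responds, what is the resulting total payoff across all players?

The private return per contributed unit is 0.33 < 1, so contributing 0 is dominant for every player. At the Nash equilibrium everyone keeps their 60, and the group total is 5 × 60 = 300.

300.00 hours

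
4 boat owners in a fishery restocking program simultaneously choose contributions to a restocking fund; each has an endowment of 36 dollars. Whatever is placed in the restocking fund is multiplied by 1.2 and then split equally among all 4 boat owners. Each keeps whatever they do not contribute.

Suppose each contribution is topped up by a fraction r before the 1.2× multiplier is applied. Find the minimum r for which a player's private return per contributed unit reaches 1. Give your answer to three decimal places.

2.333

With matching at rate r, one contributed unit becomes (1 + r) in the restocking fund and returns 1.2 × (1 + r) / 4 to the contributor.
Setting this equal to 1: 1 + r = 4/1.2 = 3.3333.
So the minimum matching rate is r = 3.3333 − 1 = 2.333.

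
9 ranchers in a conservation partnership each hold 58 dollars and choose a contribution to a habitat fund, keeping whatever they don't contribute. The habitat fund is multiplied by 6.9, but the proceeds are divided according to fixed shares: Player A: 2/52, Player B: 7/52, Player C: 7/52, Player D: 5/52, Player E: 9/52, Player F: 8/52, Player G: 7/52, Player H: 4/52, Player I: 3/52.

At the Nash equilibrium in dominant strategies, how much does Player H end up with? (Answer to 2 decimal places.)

119.57 dollars

A player with share s gets back 6.9·s per unit contributed, so full contribution is dominant for anyone with s > 1/6.9 = 0.1449 and zero contribution is dominant for anyone below.
The shares above 0.1449 belong to Player E and Player F, contributing 58 each; the remaining 7 contribute 0. Total contributed: 116.
Player H keeps 58 and receives 6.9 × 116 × 4/52 = 61.57 from the habitat fund, for a payoff of 119.57.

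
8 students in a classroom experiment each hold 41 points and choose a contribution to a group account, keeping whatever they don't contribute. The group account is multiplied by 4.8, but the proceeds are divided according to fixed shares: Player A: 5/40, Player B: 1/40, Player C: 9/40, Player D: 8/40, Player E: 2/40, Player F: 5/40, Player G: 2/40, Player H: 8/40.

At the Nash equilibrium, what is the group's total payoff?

For player j, contributing a unit is worthwhile iff 4.8 × (j's share) ≥ 1, i.e. iff j's share is at least 0.2083.
Only Player C (9/40) clears that bar, contributing 41; the remaining 7 contribute 0. Total contributed: 41.
The group account pays out 4.8 × 41 = 196.80 in total (split across the unequal shares, but the aggregate is all that matters for the group sum).
The 7 free-riders keep 41 each, adding 287. Group total = 287 + 196.80 = 483.80.

483.80 points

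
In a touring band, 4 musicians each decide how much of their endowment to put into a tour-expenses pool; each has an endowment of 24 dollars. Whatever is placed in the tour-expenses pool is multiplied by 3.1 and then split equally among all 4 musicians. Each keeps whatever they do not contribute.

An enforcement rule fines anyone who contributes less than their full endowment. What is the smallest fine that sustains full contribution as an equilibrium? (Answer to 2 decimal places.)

5.40 dollars

Given the others contribute fully, the best deviation is to contribute 0 (any partial contribution still incurs the fine and gives up units whose private return 0.7750 is below 1).
Deviating from 24 to 0 saves 24 dollars but forfeits the deviator's share of the drop in the tour-expenses pool: 3.1/4 × 24 = 18.60.
So the deviation gain is 24 − 18.60 = 5.40, and the fine must be at least 5.40 dollars to wipe it out.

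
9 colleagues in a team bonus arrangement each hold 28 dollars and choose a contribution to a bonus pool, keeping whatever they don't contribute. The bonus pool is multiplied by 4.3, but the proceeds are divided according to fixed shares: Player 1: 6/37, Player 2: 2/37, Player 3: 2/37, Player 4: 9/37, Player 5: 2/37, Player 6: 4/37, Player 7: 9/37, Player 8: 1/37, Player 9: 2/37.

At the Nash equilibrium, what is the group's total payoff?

Each unit j contributes comes back to j as 4.3 × (j's share), so j prefers to contribute only if that share exceeds 1/4.3 = 0.2326; otherwise keeping the unit dominates.
The shares above 0.2326 belong to Player 4 and Player 7, contributing 28 each; the remaining 7 contribute 0. Total contributed: 56.
The bonus pool pays out 4.3 × 56 = 240.80 in total (split across the unequal shares, but the aggregate is all that matters for the group sum).
The 7 free-riders keep 28 each, adding 196. Group total = 196 + 240.80 = 436.80.

436.80 dollars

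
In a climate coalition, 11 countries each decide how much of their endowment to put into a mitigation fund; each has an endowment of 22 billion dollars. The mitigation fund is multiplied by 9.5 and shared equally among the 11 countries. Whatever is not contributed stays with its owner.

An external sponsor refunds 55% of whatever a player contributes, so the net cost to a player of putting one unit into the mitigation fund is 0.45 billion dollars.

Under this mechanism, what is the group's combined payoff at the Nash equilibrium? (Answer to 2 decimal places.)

The effective private return per unit is now (9.5/11) / 0.45 = 1.9192 > 1, so every player's dominant strategy flips to full contribution.
So the Nash equilibrium is full contribution by all 11; the group earns 11 × (22 × 0.55 + 9.5 × 22) = 2432.10.

2432.10 billion dollars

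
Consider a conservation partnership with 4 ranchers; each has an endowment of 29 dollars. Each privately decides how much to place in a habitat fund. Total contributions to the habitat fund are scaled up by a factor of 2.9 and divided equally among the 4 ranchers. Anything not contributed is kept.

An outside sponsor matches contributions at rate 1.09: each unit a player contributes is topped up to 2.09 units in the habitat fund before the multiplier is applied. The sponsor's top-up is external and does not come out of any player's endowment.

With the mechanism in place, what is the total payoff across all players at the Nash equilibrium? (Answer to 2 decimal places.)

With the mechanism, a contributed unit returns 2.9 × 2.09 / 4 = 1.5153 per unit of net cost to the contributor — now above 1 — so contributing fully is weakly dominant for every player.
At the Nash equilibrium everyone contributes 29. Group total payoff = 2.9 × 2.09 × 116 = 703.08.

703.08 dollars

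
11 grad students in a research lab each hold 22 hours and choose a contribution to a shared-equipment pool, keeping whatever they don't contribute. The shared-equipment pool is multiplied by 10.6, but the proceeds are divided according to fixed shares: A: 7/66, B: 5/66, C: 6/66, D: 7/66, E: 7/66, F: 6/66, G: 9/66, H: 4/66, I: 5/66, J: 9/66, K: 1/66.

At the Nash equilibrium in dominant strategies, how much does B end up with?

110.33 hours

For player j, contributing a unit is worthwhile iff 10.6 × (j's share) ≥ 1, i.e. iff j's share is at least 0.0943.
A, D, E, G and J are above the threshold, contributing 22 each; the remaining 6 contribute 0. Total contributed: 110.
B keeps 22 and receives 10.6 × 110 × 5/66 = 88.33 from the shared-equipment pool, for a payoff of 110.33.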